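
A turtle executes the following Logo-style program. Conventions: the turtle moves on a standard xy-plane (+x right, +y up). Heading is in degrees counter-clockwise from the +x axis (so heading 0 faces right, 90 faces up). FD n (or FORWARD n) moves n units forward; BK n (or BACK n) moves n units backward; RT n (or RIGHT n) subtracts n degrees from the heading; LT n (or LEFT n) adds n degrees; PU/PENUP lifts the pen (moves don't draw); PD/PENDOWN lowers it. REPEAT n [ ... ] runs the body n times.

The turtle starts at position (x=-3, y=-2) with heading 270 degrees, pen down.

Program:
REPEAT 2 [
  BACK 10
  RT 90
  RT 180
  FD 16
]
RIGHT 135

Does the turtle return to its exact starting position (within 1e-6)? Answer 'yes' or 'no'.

Executing turtle program step by step:
Start: pos=(-3,-2), heading=270, pen down
REPEAT 2 [
  -- iteration 1/2 --
  BK 10: (-3,-2) -> (-3,8) [heading=270, draw]
  RT 90: heading 270 -> 180
  RT 180: heading 180 -> 0
  FD 16: (-3,8) -> (13,8) [heading=0, draw]
  -- iteration 2/2 --
  BK 10: (13,8) -> (3,8) [heading=0, draw]
  RT 90: heading 0 -> 270
  RT 180: heading 270 -> 90
  FD 16: (3,8) -> (3,24) [heading=90, draw]
]
RT 135: heading 90 -> 315
Final: pos=(3,24), heading=315, 4 segment(s) drawn

Start position: (-3, -2)
Final position: (3, 24)
Distance = 26.683; >= 1e-6 -> NOT closed

Answer: no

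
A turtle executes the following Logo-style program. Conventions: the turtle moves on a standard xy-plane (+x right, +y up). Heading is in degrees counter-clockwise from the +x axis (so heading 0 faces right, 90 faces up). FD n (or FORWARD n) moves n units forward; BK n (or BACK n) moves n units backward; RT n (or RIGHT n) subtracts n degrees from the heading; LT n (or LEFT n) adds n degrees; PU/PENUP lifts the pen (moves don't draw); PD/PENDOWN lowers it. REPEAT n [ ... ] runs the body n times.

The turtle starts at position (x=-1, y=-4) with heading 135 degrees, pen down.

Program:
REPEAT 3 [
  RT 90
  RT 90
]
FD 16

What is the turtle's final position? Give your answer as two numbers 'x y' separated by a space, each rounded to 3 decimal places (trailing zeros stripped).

Executing turtle program step by step:
Start: pos=(-1,-4), heading=135, pen down
REPEAT 3 [
  -- iteration 1/3 --
  RT 90: heading 135 -> 45
  RT 90: heading 45 -> 315
  -- iteration 2/3 --
  RT 90: heading 315 -> 225
  RT 90: heading 225 -> 135
  -- iteration 3/3 --
  RT 90: heading 135 -> 45
  RT 90: heading 45 -> 315
]
FD 16: (-1,-4) -> (10.314,-15.314) [heading=315, draw]
Final: pos=(10.314,-15.314), heading=315, 1 segment(s) drawn

Answer: 10.314 -15.314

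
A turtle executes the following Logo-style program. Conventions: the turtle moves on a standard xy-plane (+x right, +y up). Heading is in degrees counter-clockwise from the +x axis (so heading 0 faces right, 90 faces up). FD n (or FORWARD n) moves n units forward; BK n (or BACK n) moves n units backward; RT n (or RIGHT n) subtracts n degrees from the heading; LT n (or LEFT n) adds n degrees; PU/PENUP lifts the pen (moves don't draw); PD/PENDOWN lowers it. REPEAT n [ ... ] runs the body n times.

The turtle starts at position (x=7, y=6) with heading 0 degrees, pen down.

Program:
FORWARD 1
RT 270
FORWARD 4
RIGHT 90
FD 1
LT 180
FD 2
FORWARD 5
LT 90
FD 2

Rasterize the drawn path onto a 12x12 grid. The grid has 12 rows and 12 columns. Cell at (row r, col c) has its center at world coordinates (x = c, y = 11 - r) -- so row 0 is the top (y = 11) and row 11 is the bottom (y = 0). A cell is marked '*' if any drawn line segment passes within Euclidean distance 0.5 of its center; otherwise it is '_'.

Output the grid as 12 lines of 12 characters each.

Answer: ____________
__********__
__*_____*___
__*_____*___
________*___
_______**___
____________
____________
____________
____________
____________
____________

Derivation:
Segment 0: (7,6) -> (8,6)
Segment 1: (8,6) -> (8,10)
Segment 2: (8,10) -> (9,10)
Segment 3: (9,10) -> (7,10)
Segment 4: (7,10) -> (2,10)
Segment 5: (2,10) -> (2,8)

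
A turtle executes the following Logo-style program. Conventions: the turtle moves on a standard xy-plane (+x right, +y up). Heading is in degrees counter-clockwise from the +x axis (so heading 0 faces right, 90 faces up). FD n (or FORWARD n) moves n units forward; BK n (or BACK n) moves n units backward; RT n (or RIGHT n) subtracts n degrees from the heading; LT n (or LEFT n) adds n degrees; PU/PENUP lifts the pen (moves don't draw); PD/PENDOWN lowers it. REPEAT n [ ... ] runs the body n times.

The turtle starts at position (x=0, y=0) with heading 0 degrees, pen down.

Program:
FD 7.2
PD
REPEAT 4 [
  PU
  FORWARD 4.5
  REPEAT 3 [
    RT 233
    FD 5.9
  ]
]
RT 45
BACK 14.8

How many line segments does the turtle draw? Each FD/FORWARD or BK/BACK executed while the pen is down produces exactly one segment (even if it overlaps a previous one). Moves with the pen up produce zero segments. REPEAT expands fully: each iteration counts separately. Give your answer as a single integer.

Answer: 1

Derivation:
Executing turtle program step by step:
Start: pos=(0,0), heading=0, pen down
FD 7.2: (0,0) -> (7.2,0) [heading=0, draw]
PD: pen down
REPEAT 4 [
  -- iteration 1/4 --
  PU: pen up
  FD 4.5: (7.2,0) -> (11.7,0) [heading=0, move]
  REPEAT 3 [
    -- iteration 1/3 --
    RT 233: heading 0 -> 127
    FD 5.9: (11.7,0) -> (8.149,4.712) [heading=127, move]
    -- iteration 2/3 --
    RT 233: heading 127 -> 254
    FD 5.9: (8.149,4.712) -> (6.523,-0.959) [heading=254, move]
    -- iteration 3/3 --
    RT 233: heading 254 -> 21
    FD 5.9: (6.523,-0.959) -> (12.031,1.155) [heading=21, move]
  ]
  -- iteration 2/4 --
  PU: pen up
  FD 4.5: (12.031,1.155) -> (16.232,2.768) [heading=21, move]
  REPEAT 3 [
    -- iteration 1/3 --
    RT 233: heading 21 -> 148
    FD 5.9: (16.232,2.768) -> (11.229,5.894) [heading=148, move]
    -- iteration 2/3 --
    RT 233: heading 148 -> 275
    FD 5.9: (11.229,5.894) -> (11.743,0.017) [heading=275, move]
    -- iteration 3/3 --
    RT 233: heading 275 -> 42
    FD 5.9: (11.743,0.017) -> (16.128,3.964) [heading=42, move]
  ]
  -- iteration 3/4 --
  PU: pen up
  FD 4.5: (16.128,3.964) -> (19.472,6.975) [heading=42, move]
  REPEAT 3 [
    -- iteration 1/3 --
    RT 233: heading 42 -> 169
    FD 5.9: (19.472,6.975) -> (13.68,8.101) [heading=169, move]
    -- iteration 2/3 --
    RT 233: heading 169 -> 296
    FD 5.9: (13.68,8.101) -> (16.266,2.798) [heading=296, move]
    -- iteration 3/3 --
    RT 233: heading 296 -> 63
    FD 5.9: (16.266,2.798) -> (18.945,8.055) [heading=63, move]
  ]
  -- iteration 4/4 --
  PU: pen up
  FD 4.5: (18.945,8.055) -> (20.988,12.065) [heading=63, move]
  REPEAT 3 [
    -- iteration 1/3 --
    RT 233: heading 63 -> 190
    FD 5.9: (20.988,12.065) -> (15.178,11.04) [heading=190, move]
    -- iteration 2/3 --
    RT 233: heading 190 -> 317
    FD 5.9: (15.178,11.04) -> (19.493,7.017) [heading=317, move]
    -- iteration 3/3 --
    RT 233: heading 317 -> 84
    FD 5.9: (19.493,7.017) -> (20.109,12.884) [heading=84, move]
  ]
]
RT 45: heading 84 -> 39
BK 14.8: (20.109,12.884) -> (8.608,3.57) [heading=39, move]
Final: pos=(8.608,3.57), heading=39, 1 segment(s) drawn
Segments drawn: 1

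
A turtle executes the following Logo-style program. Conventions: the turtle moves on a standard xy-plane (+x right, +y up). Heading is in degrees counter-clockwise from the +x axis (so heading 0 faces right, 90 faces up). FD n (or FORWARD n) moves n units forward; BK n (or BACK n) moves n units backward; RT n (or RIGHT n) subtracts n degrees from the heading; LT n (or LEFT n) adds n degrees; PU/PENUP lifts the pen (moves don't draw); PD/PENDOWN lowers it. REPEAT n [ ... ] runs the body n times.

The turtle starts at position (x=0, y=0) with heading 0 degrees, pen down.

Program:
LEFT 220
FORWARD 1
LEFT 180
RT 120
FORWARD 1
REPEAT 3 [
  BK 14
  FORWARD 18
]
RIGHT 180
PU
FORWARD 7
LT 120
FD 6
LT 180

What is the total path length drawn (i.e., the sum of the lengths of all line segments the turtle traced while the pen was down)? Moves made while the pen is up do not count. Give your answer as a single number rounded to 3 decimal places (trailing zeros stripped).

Executing turtle program step by step:
Start: pos=(0,0), heading=0, pen down
LT 220: heading 0 -> 220
FD 1: (0,0) -> (-0.766,-0.643) [heading=220, draw]
LT 180: heading 220 -> 40
RT 120: heading 40 -> 280
FD 1: (-0.766,-0.643) -> (-0.592,-1.628) [heading=280, draw]
REPEAT 3 [
  -- iteration 1/3 --
  BK 14: (-0.592,-1.628) -> (-3.023,12.16) [heading=280, draw]
  FD 18: (-3.023,12.16) -> (0.102,-5.567) [heading=280, draw]
  -- iteration 2/3 --
  BK 14: (0.102,-5.567) -> (-2.329,8.22) [heading=280, draw]
  FD 18: (-2.329,8.22) -> (0.797,-9.506) [heading=280, draw]
  -- iteration 3/3 --
  BK 14: (0.797,-9.506) -> (-1.634,4.281) [heading=280, draw]
  FD 18: (-1.634,4.281) -> (1.491,-13.445) [heading=280, draw]
]
RT 180: heading 280 -> 100
PU: pen up
FD 7: (1.491,-13.445) -> (0.276,-6.552) [heading=100, move]
LT 120: heading 100 -> 220
FD 6: (0.276,-6.552) -> (-4.32,-10.408) [heading=220, move]
LT 180: heading 220 -> 40
Final: pos=(-4.32,-10.408), heading=40, 8 segment(s) drawn

Segment lengths:
  seg 1: (0,0) -> (-0.766,-0.643), length = 1
  seg 2: (-0.766,-0.643) -> (-0.592,-1.628), length = 1
  seg 3: (-0.592,-1.628) -> (-3.023,12.16), length = 14
  seg 4: (-3.023,12.16) -> (0.102,-5.567), length = 18
  seg 5: (0.102,-5.567) -> (-2.329,8.22), length = 14
  seg 6: (-2.329,8.22) -> (0.797,-9.506), length = 18
  seg 7: (0.797,-9.506) -> (-1.634,4.281), length = 14
  seg 8: (-1.634,4.281) -> (1.491,-13.445), length = 18
Total = 98

Answer: 98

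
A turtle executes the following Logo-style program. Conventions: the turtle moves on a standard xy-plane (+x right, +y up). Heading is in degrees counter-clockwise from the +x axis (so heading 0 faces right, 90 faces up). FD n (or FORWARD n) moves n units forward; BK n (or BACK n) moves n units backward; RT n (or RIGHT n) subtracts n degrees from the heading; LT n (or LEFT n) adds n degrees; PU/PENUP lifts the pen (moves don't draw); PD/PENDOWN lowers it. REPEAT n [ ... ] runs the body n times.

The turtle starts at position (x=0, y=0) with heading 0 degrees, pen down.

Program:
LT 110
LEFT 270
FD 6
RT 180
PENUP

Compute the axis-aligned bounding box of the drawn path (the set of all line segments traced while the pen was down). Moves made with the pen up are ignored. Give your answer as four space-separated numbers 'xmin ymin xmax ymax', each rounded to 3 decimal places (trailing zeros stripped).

Executing turtle program step by step:
Start: pos=(0,0), heading=0, pen down
LT 110: heading 0 -> 110
LT 270: heading 110 -> 20
FD 6: (0,0) -> (5.638,2.052) [heading=20, draw]
RT 180: heading 20 -> 200
PU: pen up
Final: pos=(5.638,2.052), heading=200, 1 segment(s) drawn

Segment endpoints: x in {0, 5.638}, y in {0, 2.052}
xmin=0, ymin=0, xmax=5.638, ymax=2.052

Answer: 0 0 5.638 2.052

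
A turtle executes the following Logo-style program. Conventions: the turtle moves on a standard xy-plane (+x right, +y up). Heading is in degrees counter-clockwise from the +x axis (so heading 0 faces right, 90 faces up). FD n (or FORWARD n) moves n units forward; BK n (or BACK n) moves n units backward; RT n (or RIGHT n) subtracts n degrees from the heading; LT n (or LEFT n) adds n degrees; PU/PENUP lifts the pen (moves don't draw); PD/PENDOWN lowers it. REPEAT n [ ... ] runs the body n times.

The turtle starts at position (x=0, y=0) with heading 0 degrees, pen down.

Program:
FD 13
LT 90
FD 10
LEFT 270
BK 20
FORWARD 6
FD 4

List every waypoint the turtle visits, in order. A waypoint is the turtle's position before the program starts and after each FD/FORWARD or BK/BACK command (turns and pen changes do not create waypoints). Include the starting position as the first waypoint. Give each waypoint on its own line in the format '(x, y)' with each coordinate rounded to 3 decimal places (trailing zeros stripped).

Executing turtle program step by step:
Start: pos=(0,0), heading=0, pen down
FD 13: (0,0) -> (13,0) [heading=0, draw]
LT 90: heading 0 -> 90
FD 10: (13,0) -> (13,10) [heading=90, draw]
LT 270: heading 90 -> 0
BK 20: (13,10) -> (-7,10) [heading=0, draw]
FD 6: (-7,10) -> (-1,10) [heading=0, draw]
FD 4: (-1,10) -> (3,10) [heading=0, draw]
Final: pos=(3,10), heading=0, 5 segment(s) drawn
Waypoints (6 total):
(0, 0)
(13, 0)
(13, 10)
(-7, 10)
(-1, 10)
(3, 10)

Answer: (0, 0)
(13, 0)
(13, 10)
(-7, 10)
(-1, 10)
(3, 10)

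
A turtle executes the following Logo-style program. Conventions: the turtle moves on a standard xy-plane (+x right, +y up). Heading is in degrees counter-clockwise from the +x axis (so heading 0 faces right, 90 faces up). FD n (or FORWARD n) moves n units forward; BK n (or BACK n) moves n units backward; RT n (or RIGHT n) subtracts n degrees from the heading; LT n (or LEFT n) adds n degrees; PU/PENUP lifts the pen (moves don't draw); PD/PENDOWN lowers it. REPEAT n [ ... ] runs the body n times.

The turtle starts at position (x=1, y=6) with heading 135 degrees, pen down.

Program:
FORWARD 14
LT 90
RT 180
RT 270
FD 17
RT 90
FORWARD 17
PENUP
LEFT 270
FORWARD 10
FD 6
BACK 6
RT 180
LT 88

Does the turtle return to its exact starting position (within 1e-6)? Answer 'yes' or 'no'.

Executing turtle program step by step:
Start: pos=(1,6), heading=135, pen down
FD 14: (1,6) -> (-8.899,15.899) [heading=135, draw]
LT 90: heading 135 -> 225
RT 180: heading 225 -> 45
RT 270: heading 45 -> 135
FD 17: (-8.899,15.899) -> (-20.92,27.92) [heading=135, draw]
RT 90: heading 135 -> 45
FD 17: (-20.92,27.92) -> (-8.899,39.941) [heading=45, draw]
PU: pen up
LT 270: heading 45 -> 315
FD 10: (-8.899,39.941) -> (-1.828,32.87) [heading=315, move]
FD 6: (-1.828,32.87) -> (2.414,28.627) [heading=315, move]
BK 6: (2.414,28.627) -> (-1.828,32.87) [heading=315, move]
RT 180: heading 315 -> 135
LT 88: heading 135 -> 223
Final: pos=(-1.828,32.87), heading=223, 3 segment(s) drawn

Start position: (1, 6)
Final position: (-1.828, 32.87)
Distance = 27.019; >= 1e-6 -> NOT closed

Answer: no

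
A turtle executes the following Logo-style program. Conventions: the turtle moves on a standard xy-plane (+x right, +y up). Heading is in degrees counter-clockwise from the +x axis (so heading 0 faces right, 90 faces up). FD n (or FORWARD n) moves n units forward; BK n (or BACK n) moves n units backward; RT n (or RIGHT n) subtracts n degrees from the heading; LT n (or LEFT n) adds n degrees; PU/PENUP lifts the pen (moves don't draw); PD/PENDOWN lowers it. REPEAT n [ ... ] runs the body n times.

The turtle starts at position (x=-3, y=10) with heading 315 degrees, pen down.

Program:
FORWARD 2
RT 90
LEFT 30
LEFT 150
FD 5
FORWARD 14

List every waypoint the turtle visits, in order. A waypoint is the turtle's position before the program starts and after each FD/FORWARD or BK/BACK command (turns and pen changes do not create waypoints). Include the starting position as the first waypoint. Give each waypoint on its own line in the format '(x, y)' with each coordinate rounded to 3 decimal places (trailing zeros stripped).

Answer: (-3, 10)
(-1.586, 8.586)
(1.95, 12.121)
(11.849, 22.021)

Derivation:
Executing turtle program step by step:
Start: pos=(-3,10), heading=315, pen down
FD 2: (-3,10) -> (-1.586,8.586) [heading=315, draw]
RT 90: heading 315 -> 225
LT 30: heading 225 -> 255
LT 150: heading 255 -> 45
FD 5: (-1.586,8.586) -> (1.95,12.121) [heading=45, draw]
FD 14: (1.95,12.121) -> (11.849,22.021) [heading=45, draw]
Final: pos=(11.849,22.021), heading=45, 3 segment(s) drawn
Waypoints (4 total):
(-3, 10)
(-1.586, 8.586)
(1.95, 12.121)
(11.849, 22.021)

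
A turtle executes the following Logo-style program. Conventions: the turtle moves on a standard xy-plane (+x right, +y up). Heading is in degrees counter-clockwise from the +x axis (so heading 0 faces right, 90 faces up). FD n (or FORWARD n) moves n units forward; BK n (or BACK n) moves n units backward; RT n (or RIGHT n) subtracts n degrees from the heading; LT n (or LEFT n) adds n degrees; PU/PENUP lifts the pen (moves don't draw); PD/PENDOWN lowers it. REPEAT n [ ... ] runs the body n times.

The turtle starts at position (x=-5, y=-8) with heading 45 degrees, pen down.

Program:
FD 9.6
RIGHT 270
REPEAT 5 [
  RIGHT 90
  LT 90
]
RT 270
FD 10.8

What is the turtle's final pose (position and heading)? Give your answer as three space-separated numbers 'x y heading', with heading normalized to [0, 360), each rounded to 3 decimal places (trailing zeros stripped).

Executing turtle program step by step:
Start: pos=(-5,-8), heading=45, pen down
FD 9.6: (-5,-8) -> (1.788,-1.212) [heading=45, draw]
RT 270: heading 45 -> 135
REPEAT 5 [
  -- iteration 1/5 --
  RT 90: heading 135 -> 45
  LT 90: heading 45 -> 135
  -- iteration 2/5 --
  RT 90: heading 135 -> 45
  LT 90: heading 45 -> 135
  -- iteration 3/5 --
  RT 90: heading 135 -> 45
  LT 90: heading 45 -> 135
  -- iteration 4/5 --
  RT 90: heading 135 -> 45
  LT 90: heading 45 -> 135
  -- iteration 5/5 --
  RT 90: heading 135 -> 45
  LT 90: heading 45 -> 135
]
RT 270: heading 135 -> 225
FD 10.8: (1.788,-1.212) -> (-5.849,-8.849) [heading=225, draw]
Final: pos=(-5.849,-8.849), heading=225, 2 segment(s) drawn

Answer: -5.849 -8.849 225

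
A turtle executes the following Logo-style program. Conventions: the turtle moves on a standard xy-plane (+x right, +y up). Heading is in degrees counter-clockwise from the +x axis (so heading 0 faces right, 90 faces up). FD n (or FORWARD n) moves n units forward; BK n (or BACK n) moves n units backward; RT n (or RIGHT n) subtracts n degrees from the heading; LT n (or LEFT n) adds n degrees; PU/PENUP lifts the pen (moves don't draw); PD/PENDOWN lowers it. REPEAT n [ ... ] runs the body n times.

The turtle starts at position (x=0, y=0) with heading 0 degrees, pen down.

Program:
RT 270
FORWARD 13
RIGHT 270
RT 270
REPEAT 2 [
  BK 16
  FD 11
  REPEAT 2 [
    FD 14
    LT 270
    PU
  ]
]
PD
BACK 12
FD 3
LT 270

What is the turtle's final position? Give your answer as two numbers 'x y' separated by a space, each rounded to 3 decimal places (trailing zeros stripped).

Answer: 0 22

Derivation:
Executing turtle program step by step:
Start: pos=(0,0), heading=0, pen down
RT 270: heading 0 -> 90
FD 13: (0,0) -> (0,13) [heading=90, draw]
RT 270: heading 90 -> 180
RT 270: heading 180 -> 270
REPEAT 2 [
  -- iteration 1/2 --
  BK 16: (0,13) -> (0,29) [heading=270, draw]
  FD 11: (0,29) -> (0,18) [heading=270, draw]
  REPEAT 2 [
    -- iteration 1/2 --
    FD 14: (0,18) -> (0,4) [heading=270, draw]
    LT 270: heading 270 -> 180
    PU: pen up
    -- iteration 2/2 --
    FD 14: (0,4) -> (-14,4) [heading=180, move]
    LT 270: heading 180 -> 90
    PU: pen up
  ]
  -- iteration 2/2 --
  BK 16: (-14,4) -> (-14,-12) [heading=90, move]
  FD 11: (-14,-12) -> (-14,-1) [heading=90, move]
  REPEAT 2 [
    -- iteration 1/2 --
    FD 14: (-14,-1) -> (-14,13) [heading=90, move]
    LT 270: heading 90 -> 0
    PU: pen up
    -- iteration 2/2 --
    FD 14: (-14,13) -> (0,13) [heading=0, move]
    LT 270: heading 0 -> 270
    PU: pen up
  ]
]
PD: pen down
BK 12: (0,13) -> (0,25) [heading=270, draw]
FD 3: (0,25) -> (0,22) [heading=270, draw]
LT 270: heading 270 -> 180
Final: pos=(0,22), heading=180, 6 segment(s) drawn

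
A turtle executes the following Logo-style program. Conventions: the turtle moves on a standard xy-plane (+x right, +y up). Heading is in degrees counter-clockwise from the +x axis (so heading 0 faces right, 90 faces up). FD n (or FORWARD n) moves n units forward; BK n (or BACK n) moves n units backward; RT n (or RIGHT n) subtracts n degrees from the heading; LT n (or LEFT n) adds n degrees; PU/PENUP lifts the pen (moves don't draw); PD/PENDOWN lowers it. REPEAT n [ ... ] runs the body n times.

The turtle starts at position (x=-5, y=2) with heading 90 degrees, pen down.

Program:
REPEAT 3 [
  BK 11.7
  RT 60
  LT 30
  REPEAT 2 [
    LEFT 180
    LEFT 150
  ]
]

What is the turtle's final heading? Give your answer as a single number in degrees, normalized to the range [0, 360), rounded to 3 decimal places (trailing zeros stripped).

Executing turtle program step by step:
Start: pos=(-5,2), heading=90, pen down
REPEAT 3 [
  -- iteration 1/3 --
  BK 11.7: (-5,2) -> (-5,-9.7) [heading=90, draw]
  RT 60: heading 90 -> 30
  LT 30: heading 30 -> 60
  REPEAT 2 [
    -- iteration 1/2 --
    LT 180: heading 60 -> 240
    LT 150: heading 240 -> 30
    -- iteration 2/2 --
    LT 180: heading 30 -> 210
    LT 150: heading 210 -> 0
  ]
  -- iteration 2/3 --
  BK 11.7: (-5,-9.7) -> (-16.7,-9.7) [heading=0, draw]
  RT 60: heading 0 -> 300
  LT 30: heading 300 -> 330
  REPEAT 2 [
    -- iteration 1/2 --
    LT 180: heading 330 -> 150
    LT 150: heading 150 -> 300
    -- iteration 2/2 --
    LT 180: heading 300 -> 120
    LT 150: heading 120 -> 270
  ]
  -- iteration 3/3 --
  BK 11.7: (-16.7,-9.7) -> (-16.7,2) [heading=270, draw]
  RT 60: heading 270 -> 210
  LT 30: heading 210 -> 240
  REPEAT 2 [
    -- iteration 1/2 --
    LT 180: heading 240 -> 60
    LT 150: heading 60 -> 210
    -- iteration 2/2 --
    LT 180: heading 210 -> 30
    LT 150: heading 30 -> 180
  ]
]
Final: pos=(-16.7,2), heading=180, 3 segment(s) drawn

Answer: 180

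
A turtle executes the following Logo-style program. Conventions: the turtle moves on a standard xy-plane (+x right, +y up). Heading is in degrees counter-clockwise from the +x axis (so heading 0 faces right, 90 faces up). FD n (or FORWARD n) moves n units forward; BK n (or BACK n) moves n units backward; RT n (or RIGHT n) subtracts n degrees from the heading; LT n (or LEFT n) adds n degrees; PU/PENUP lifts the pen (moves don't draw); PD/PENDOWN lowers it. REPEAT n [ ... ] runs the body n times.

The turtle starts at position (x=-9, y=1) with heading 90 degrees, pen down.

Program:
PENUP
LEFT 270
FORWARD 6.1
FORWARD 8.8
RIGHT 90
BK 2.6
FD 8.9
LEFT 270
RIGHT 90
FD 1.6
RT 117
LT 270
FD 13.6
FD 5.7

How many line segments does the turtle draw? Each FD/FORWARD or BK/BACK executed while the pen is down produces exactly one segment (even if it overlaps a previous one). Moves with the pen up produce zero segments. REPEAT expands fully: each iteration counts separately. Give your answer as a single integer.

Answer: 0

Derivation:
Executing turtle program step by step:
Start: pos=(-9,1), heading=90, pen down
PU: pen up
LT 270: heading 90 -> 0
FD 6.1: (-9,1) -> (-2.9,1) [heading=0, move]
FD 8.8: (-2.9,1) -> (5.9,1) [heading=0, move]
RT 90: heading 0 -> 270
BK 2.6: (5.9,1) -> (5.9,3.6) [heading=270, move]
FD 8.9: (5.9,3.6) -> (5.9,-5.3) [heading=270, move]
LT 270: heading 270 -> 180
RT 90: heading 180 -> 90
FD 1.6: (5.9,-5.3) -> (5.9,-3.7) [heading=90, move]
RT 117: heading 90 -> 333
LT 270: heading 333 -> 243
FD 13.6: (5.9,-3.7) -> (-0.274,-15.818) [heading=243, move]
FD 5.7: (-0.274,-15.818) -> (-2.862,-20.896) [heading=243, move]
Final: pos=(-2.862,-20.896), heading=243, 0 segment(s) drawn
Segments drawn: 0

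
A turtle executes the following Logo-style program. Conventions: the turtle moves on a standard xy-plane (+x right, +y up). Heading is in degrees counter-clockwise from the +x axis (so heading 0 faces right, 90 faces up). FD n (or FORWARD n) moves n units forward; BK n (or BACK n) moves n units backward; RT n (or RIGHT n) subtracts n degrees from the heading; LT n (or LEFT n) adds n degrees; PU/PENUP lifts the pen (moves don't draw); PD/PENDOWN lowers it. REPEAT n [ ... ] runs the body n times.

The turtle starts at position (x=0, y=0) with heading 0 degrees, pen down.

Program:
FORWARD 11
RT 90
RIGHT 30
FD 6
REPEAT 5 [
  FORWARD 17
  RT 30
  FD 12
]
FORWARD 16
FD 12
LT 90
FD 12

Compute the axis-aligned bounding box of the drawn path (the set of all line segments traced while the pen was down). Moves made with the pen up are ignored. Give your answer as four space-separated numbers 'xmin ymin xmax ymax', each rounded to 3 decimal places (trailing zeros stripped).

Answer: -106.229 -34.419 11 45.196

Derivation:
Executing turtle program step by step:
Start: pos=(0,0), heading=0, pen down
FD 11: (0,0) -> (11,0) [heading=0, draw]
RT 90: heading 0 -> 270
RT 30: heading 270 -> 240
FD 6: (11,0) -> (8,-5.196) [heading=240, draw]
REPEAT 5 [
  -- iteration 1/5 --
  FD 17: (8,-5.196) -> (-0.5,-19.919) [heading=240, draw]
  RT 30: heading 240 -> 210
  FD 12: (-0.5,-19.919) -> (-10.892,-25.919) [heading=210, draw]
  -- iteration 2/5 --
  FD 17: (-10.892,-25.919) -> (-25.615,-34.419) [heading=210, draw]
  RT 30: heading 210 -> 180
  FD 12: (-25.615,-34.419) -> (-37.615,-34.419) [heading=180, draw]
  -- iteration 3/5 --
  FD 17: (-37.615,-34.419) -> (-54.615,-34.419) [heading=180, draw]
  RT 30: heading 180 -> 150
  FD 12: (-54.615,-34.419) -> (-65.007,-28.419) [heading=150, draw]
  -- iteration 4/5 --
  FD 17: (-65.007,-28.419) -> (-79.729,-19.919) [heading=150, draw]
  RT 30: heading 150 -> 120
  FD 12: (-79.729,-19.919) -> (-85.729,-9.526) [heading=120, draw]
  -- iteration 5/5 --
  FD 17: (-85.729,-9.526) -> (-94.229,5.196) [heading=120, draw]
  RT 30: heading 120 -> 90
  FD 12: (-94.229,5.196) -> (-94.229,17.196) [heading=90, draw]
]
FD 16: (-94.229,17.196) -> (-94.229,33.196) [heading=90, draw]
FD 12: (-94.229,33.196) -> (-94.229,45.196) [heading=90, draw]
LT 90: heading 90 -> 180
FD 12: (-94.229,45.196) -> (-106.229,45.196) [heading=180, draw]
Final: pos=(-106.229,45.196), heading=180, 15 segment(s) drawn

Segment endpoints: x in {-106.229, -94.229, -85.729, -79.729, -65.007, -54.615, -37.615, -25.615, -10.892, -0.5, 0, 8, 11}, y in {-34.419, -28.419, -25.919, -19.919, -19.919, -9.526, -5.196, 0, 5.196, 17.196, 33.196, 45.196}
xmin=-106.229, ymin=-34.419, xmax=11, ymax=45.196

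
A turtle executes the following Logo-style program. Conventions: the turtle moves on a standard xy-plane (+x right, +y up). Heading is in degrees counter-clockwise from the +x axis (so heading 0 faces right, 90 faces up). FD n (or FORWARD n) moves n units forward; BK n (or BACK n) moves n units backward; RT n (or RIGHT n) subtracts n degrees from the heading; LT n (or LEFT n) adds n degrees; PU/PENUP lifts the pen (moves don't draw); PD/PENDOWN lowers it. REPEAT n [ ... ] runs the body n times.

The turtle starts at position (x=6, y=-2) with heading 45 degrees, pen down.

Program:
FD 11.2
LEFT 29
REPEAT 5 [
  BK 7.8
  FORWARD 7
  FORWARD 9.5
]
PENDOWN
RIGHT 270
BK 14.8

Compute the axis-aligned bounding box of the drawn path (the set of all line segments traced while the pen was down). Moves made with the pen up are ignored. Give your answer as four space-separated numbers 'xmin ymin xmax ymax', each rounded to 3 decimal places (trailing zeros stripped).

Answer: 6 -2 40.136 47.734

Derivation:
Executing turtle program step by step:
Start: pos=(6,-2), heading=45, pen down
FD 11.2: (6,-2) -> (13.92,5.92) [heading=45, draw]
LT 29: heading 45 -> 74
REPEAT 5 [
  -- iteration 1/5 --
  BK 7.8: (13.92,5.92) -> (11.77,-1.578) [heading=74, draw]
  FD 7: (11.77,-1.578) -> (13.699,5.151) [heading=74, draw]
  FD 9.5: (13.699,5.151) -> (16.318,14.283) [heading=74, draw]
  -- iteration 2/5 --
  BK 7.8: (16.318,14.283) -> (14.168,6.785) [heading=74, draw]
  FD 7: (14.168,6.785) -> (16.097,13.514) [heading=74, draw]
  FD 9.5: (16.097,13.514) -> (18.716,22.646) [heading=74, draw]
  -- iteration 3/5 --
  BK 7.8: (18.716,22.646) -> (16.566,15.148) [heading=74, draw]
  FD 7: (16.566,15.148) -> (18.495,21.877) [heading=74, draw]
  FD 9.5: (18.495,21.877) -> (21.114,31.009) [heading=74, draw]
  -- iteration 4/5 --
  BK 7.8: (21.114,31.009) -> (18.964,23.511) [heading=74, draw]
  FD 7: (18.964,23.511) -> (20.893,30.24) [heading=74, draw]
  FD 9.5: (20.893,30.24) -> (23.512,39.372) [heading=74, draw]
  -- iteration 5/5 --
  BK 7.8: (23.512,39.372) -> (21.362,31.874) [heading=74, draw]
  FD 7: (21.362,31.874) -> (23.291,38.602) [heading=74, draw]
  FD 9.5: (23.291,38.602) -> (25.91,47.734) [heading=74, draw]
]
PD: pen down
RT 270: heading 74 -> 164
BK 14.8: (25.91,47.734) -> (40.136,43.655) [heading=164, draw]
Final: pos=(40.136,43.655), heading=164, 17 segment(s) drawn

Segment endpoints: x in {6, 11.77, 13.699, 13.92, 14.168, 16.097, 16.318, 16.566, 18.495, 18.716, 18.964, 20.893, 21.114, 21.362, 23.291, 23.512, 25.91, 40.136}, y in {-2, -1.578, 5.151, 5.92, 6.785, 13.514, 14.283, 15.148, 21.877, 22.646, 23.511, 30.24, 31.009, 31.874, 38.602, 39.372, 43.655, 47.734}
xmin=6, ymin=-2, xmax=40.136, ymax=47.734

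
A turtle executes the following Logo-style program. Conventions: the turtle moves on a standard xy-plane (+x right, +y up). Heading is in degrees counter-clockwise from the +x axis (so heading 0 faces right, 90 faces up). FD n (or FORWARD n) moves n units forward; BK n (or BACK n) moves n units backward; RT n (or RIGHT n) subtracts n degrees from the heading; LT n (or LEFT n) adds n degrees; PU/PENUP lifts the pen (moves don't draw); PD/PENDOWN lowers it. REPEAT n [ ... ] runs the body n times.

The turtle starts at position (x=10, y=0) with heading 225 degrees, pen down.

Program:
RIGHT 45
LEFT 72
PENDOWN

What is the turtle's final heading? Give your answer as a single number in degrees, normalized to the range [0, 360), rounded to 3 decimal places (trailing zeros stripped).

Executing turtle program step by step:
Start: pos=(10,0), heading=225, pen down
RT 45: heading 225 -> 180
LT 72: heading 180 -> 252
PD: pen down
Final: pos=(10,0), heading=252, 0 segment(s) drawn

Answer: 252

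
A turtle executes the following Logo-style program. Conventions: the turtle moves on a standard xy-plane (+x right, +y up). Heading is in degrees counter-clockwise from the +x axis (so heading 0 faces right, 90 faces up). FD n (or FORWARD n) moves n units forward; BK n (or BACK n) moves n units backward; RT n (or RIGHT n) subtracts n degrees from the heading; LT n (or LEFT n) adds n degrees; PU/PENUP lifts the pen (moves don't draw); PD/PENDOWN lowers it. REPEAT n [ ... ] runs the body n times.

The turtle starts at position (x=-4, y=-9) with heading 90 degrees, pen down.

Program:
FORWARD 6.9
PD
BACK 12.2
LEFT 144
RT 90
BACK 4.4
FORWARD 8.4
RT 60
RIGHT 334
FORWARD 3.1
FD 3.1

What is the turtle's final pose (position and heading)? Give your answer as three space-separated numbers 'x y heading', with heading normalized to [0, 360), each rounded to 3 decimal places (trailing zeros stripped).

Answer: -9.357 -6.123 110

Derivation:
Executing turtle program step by step:
Start: pos=(-4,-9), heading=90, pen down
FD 6.9: (-4,-9) -> (-4,-2.1) [heading=90, draw]
PD: pen down
BK 12.2: (-4,-2.1) -> (-4,-14.3) [heading=90, draw]
LT 144: heading 90 -> 234
RT 90: heading 234 -> 144
BK 4.4: (-4,-14.3) -> (-0.44,-16.886) [heading=144, draw]
FD 8.4: (-0.44,-16.886) -> (-7.236,-11.949) [heading=144, draw]
RT 60: heading 144 -> 84
RT 334: heading 84 -> 110
FD 3.1: (-7.236,-11.949) -> (-8.296,-9.036) [heading=110, draw]
FD 3.1: (-8.296,-9.036) -> (-9.357,-6.123) [heading=110, draw]
Final: pos=(-9.357,-6.123), heading=110, 6 segment(s) drawn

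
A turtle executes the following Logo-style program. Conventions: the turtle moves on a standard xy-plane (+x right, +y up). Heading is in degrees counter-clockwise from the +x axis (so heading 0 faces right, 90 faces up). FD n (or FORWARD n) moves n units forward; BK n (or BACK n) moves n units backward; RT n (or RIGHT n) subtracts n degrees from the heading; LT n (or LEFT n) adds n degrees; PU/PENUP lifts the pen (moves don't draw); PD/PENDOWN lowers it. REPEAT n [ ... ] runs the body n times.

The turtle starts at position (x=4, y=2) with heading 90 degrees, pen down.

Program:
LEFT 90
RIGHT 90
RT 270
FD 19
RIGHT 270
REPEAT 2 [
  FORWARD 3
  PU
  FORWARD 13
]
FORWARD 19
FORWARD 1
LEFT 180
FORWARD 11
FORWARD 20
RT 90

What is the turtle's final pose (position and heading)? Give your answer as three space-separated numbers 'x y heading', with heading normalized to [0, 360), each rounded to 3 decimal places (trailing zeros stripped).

Answer: -15 -19 0

Derivation:
Executing turtle program step by step:
Start: pos=(4,2), heading=90, pen down
LT 90: heading 90 -> 180
RT 90: heading 180 -> 90
RT 270: heading 90 -> 180
FD 19: (4,2) -> (-15,2) [heading=180, draw]
RT 270: heading 180 -> 270
REPEAT 2 [
  -- iteration 1/2 --
  FD 3: (-15,2) -> (-15,-1) [heading=270, draw]
  PU: pen up
  FD 13: (-15,-1) -> (-15,-14) [heading=270, move]
  -- iteration 2/2 --
  FD 3: (-15,-14) -> (-15,-17) [heading=270, move]
  PU: pen up
  FD 13: (-15,-17) -> (-15,-30) [heading=270, move]
]
FD 19: (-15,-30) -> (-15,-49) [heading=270, move]
FD 1: (-15,-49) -> (-15,-50) [heading=270, move]
LT 180: heading 270 -> 90
FD 11: (-15,-50) -> (-15,-39) [heading=90, move]
FD 20: (-15,-39) -> (-15,-19) [heading=90, move]
RT 90: heading 90 -> 0
Final: pos=(-15,-19), heading=0, 2 segment(s) drawn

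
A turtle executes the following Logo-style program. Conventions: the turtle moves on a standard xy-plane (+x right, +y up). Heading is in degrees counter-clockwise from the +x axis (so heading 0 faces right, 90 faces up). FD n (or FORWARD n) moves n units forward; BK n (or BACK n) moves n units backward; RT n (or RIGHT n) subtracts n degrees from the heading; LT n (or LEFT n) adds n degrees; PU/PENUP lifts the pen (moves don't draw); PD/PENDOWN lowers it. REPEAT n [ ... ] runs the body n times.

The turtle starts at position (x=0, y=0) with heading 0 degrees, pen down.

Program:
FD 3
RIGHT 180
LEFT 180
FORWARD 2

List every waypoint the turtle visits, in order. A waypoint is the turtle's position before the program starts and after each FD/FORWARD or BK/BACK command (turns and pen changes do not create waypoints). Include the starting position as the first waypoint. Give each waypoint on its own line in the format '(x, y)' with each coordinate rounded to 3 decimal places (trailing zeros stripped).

Executing turtle program step by step:
Start: pos=(0,0), heading=0, pen down
FD 3: (0,0) -> (3,0) [heading=0, draw]
RT 180: heading 0 -> 180
LT 180: heading 180 -> 0
FD 2: (3,0) -> (5,0) [heading=0, draw]
Final: pos=(5,0), heading=0, 2 segment(s) drawn
Waypoints (3 total):
(0, 0)
(3, 0)
(5, 0)

Answer: (0, 0)
(3, 0)
(5, 0)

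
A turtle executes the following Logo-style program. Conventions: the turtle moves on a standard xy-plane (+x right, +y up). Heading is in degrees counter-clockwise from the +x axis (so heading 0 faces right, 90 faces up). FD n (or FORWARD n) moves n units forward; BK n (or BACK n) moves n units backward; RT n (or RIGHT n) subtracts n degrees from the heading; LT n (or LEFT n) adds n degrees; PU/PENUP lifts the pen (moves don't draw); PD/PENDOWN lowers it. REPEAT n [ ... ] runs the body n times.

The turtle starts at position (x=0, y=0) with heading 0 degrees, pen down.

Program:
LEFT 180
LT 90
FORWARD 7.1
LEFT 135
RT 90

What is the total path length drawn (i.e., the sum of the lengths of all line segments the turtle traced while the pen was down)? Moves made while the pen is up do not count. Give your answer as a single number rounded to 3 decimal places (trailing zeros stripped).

Answer: 7.1

Derivation:
Executing turtle program step by step:
Start: pos=(0,0), heading=0, pen down
LT 180: heading 0 -> 180
LT 90: heading 180 -> 270
FD 7.1: (0,0) -> (0,-7.1) [heading=270, draw]
LT 135: heading 270 -> 45
RT 90: heading 45 -> 315
Final: pos=(0,-7.1), heading=315, 1 segment(s) drawn

Segment lengths:
  seg 1: (0,0) -> (0,-7.1), length = 7.1
Total = 7.1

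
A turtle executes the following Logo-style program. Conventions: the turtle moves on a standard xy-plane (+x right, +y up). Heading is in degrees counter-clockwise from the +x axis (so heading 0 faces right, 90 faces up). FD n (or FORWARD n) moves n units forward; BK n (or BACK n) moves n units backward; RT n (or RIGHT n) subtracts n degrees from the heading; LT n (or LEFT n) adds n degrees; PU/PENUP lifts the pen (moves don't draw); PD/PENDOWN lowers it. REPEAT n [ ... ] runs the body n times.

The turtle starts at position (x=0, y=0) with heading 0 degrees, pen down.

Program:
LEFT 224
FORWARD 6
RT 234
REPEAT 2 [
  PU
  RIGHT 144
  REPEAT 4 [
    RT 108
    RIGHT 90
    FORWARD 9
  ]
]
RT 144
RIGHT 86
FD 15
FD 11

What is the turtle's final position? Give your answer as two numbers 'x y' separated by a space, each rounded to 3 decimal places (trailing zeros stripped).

Answer: 10.438 17.146

Derivation:
Executing turtle program step by step:
Start: pos=(0,0), heading=0, pen down
LT 224: heading 0 -> 224
FD 6: (0,0) -> (-4.316,-4.168) [heading=224, draw]
RT 234: heading 224 -> 350
REPEAT 2 [
  -- iteration 1/2 --
  PU: pen up
  RT 144: heading 350 -> 206
  REPEAT 4 [
    -- iteration 1/4 --
    RT 108: heading 206 -> 98
    RT 90: heading 98 -> 8
    FD 9: (-4.316,-4.168) -> (4.596,-2.915) [heading=8, move]
    -- iteration 2/4 --
    RT 108: heading 8 -> 260
    RT 90: heading 260 -> 170
    FD 9: (4.596,-2.915) -> (-4.267,-1.353) [heading=170, move]
    -- iteration 3/4 --
    RT 108: heading 170 -> 62
    RT 90: heading 62 -> 332
    FD 9: (-4.267,-1.353) -> (3.68,-5.578) [heading=332, move]
    -- iteration 4/4 --
    RT 108: heading 332 -> 224
    RT 90: heading 224 -> 134
    FD 9: (3.68,-5.578) -> (-2.572,0.896) [heading=134, move]
  ]
  -- iteration 2/2 --
  PU: pen up
  RT 144: heading 134 -> 350
  REPEAT 4 [
    -- iteration 1/4 --
    RT 108: heading 350 -> 242
    RT 90: heading 242 -> 152
    FD 9: (-2.572,0.896) -> (-10.519,5.121) [heading=152, move]
    -- iteration 2/4 --
    RT 108: heading 152 -> 44
    RT 90: heading 44 -> 314
    FD 9: (-10.519,5.121) -> (-4.267,-1.353) [heading=314, move]
    -- iteration 3/4 --
    RT 108: heading 314 -> 206
    RT 90: heading 206 -> 116
    FD 9: (-4.267,-1.353) -> (-8.212,6.737) [heading=116, move]
    -- iteration 4/4 --
    RT 108: heading 116 -> 8
    RT 90: heading 8 -> 278
    FD 9: (-8.212,6.737) -> (-6.96,-2.176) [heading=278, move]
  ]
]
RT 144: heading 278 -> 134
RT 86: heading 134 -> 48
FD 15: (-6.96,-2.176) -> (3.077,8.971) [heading=48, move]
FD 11: (3.077,8.971) -> (10.438,17.146) [heading=48, move]
Final: pos=(10.438,17.146), heading=48, 1 segment(s) drawn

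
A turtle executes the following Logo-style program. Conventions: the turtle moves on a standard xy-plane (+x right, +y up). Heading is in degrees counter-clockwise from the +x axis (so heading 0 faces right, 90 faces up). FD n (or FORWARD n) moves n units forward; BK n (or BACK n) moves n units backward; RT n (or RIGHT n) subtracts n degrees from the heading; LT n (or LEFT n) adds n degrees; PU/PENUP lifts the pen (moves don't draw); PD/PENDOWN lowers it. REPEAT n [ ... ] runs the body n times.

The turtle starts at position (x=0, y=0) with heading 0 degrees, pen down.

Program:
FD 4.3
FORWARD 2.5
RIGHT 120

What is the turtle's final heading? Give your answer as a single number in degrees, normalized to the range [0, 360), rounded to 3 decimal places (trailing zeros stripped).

Answer: 240

Derivation:
Executing turtle program step by step:
Start: pos=(0,0), heading=0, pen down
FD 4.3: (0,0) -> (4.3,0) [heading=0, draw]
FD 2.5: (4.3,0) -> (6.8,0) [heading=0, draw]
RT 120: heading 0 -> 240
Final: pos=(6.8,0), heading=240, 2 segment(s) drawn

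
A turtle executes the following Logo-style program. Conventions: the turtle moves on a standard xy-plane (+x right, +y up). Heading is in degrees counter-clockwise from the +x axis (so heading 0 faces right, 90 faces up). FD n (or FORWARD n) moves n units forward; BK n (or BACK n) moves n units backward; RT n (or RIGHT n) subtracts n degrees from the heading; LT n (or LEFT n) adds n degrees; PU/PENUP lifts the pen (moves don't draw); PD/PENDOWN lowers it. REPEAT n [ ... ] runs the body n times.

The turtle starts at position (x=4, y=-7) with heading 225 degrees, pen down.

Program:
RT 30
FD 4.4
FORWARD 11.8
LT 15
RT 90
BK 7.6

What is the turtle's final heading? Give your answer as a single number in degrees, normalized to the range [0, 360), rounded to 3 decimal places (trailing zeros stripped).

Answer: 120

Derivation:
Executing turtle program step by step:
Start: pos=(4,-7), heading=225, pen down
RT 30: heading 225 -> 195
FD 4.4: (4,-7) -> (-0.25,-8.139) [heading=195, draw]
FD 11.8: (-0.25,-8.139) -> (-11.648,-11.193) [heading=195, draw]
LT 15: heading 195 -> 210
RT 90: heading 210 -> 120
BK 7.6: (-11.648,-11.193) -> (-7.848,-17.775) [heading=120, draw]
Final: pos=(-7.848,-17.775), heading=120, 3 segment(s) drawn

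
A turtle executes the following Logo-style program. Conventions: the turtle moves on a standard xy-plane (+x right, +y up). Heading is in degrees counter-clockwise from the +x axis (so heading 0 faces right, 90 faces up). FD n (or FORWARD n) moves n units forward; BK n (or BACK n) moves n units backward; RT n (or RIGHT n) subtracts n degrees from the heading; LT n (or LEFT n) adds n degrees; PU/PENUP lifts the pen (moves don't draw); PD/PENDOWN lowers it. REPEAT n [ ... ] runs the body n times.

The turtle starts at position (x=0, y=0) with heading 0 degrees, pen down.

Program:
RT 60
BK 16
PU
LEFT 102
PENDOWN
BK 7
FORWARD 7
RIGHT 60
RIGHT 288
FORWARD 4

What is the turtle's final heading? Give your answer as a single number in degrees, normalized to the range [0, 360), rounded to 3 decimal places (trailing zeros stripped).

Answer: 54

Derivation:
Executing turtle program step by step:
Start: pos=(0,0), heading=0, pen down
RT 60: heading 0 -> 300
BK 16: (0,0) -> (-8,13.856) [heading=300, draw]
PU: pen up
LT 102: heading 300 -> 42
PD: pen down
BK 7: (-8,13.856) -> (-13.202,9.172) [heading=42, draw]
FD 7: (-13.202,9.172) -> (-8,13.856) [heading=42, draw]
RT 60: heading 42 -> 342
RT 288: heading 342 -> 54
FD 4: (-8,13.856) -> (-5.649,17.092) [heading=54, draw]
Final: pos=(-5.649,17.092), heading=54, 4 segment(s) drawn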